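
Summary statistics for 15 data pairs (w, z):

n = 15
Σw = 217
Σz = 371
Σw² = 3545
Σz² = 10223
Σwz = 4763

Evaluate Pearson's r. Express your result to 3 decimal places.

-0.927

r = (nΣwz − ΣwΣz) / √[(nΣw² − (Σw)²)(nΣz² − (Σz)²)]
Numerator: 15×4763 − 217×371 = -9062
Denominator: √[(53175 − 47089)(153345 − 137641)] = √[6086 × 15704] = 9776.2234
r = -9062 / 9776.2234 ≈ -0.927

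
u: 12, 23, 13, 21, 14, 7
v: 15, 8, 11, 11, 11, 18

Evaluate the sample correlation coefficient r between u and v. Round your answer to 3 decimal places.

n = 6, Σu = 90, Σv = 74, Σu² = 1528, Σv² = 976, Σuv = 1018
nΣuv − ΣuΣv = 6108 − 6660 = -552
nΣu² − (Σu)² = 9168 − 8100 = 1068; nΣv² − (Σv)² = 5856 − 5476 = 380
r = -552 / √(1068 × 380) = -552 / 637.0557 ≈ -0.866

-0.866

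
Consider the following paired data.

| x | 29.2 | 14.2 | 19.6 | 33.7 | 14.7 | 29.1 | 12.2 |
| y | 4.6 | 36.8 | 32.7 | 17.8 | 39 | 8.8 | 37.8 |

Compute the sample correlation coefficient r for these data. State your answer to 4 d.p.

n = 7, Σx = 152.7, Σy = 177.5, Σx² = 3785.87, Σy² = 5788.81, Σxy = 3188.2
nΣxy − ΣxΣy = 22317.4 − 27104.25 = -4786.85
nΣx² − (Σx)² = 26501.09 − 23317.29 = 3183.8; nΣy² − (Σy)² = 40521.67 − 31506.25 = 9015.42
r = -4786.85 / √(3183.8 × 9015.42) = -4786.85 / 5357.5455 ≈ -0.8935

-0.8935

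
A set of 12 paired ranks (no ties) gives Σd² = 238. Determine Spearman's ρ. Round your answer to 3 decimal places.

ρ = 1 − 6Σd² / [n(n²−1)] = 1 − 6×238 / (12×143)
  = 1 − 1428/1716 = 1 − 0.8322 ≈ 0.168

0.168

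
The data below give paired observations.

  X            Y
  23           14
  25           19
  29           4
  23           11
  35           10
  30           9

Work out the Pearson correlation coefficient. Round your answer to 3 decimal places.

-0.475

n = 6, ΣX = 165, ΣY = 67, ΣX² = 4649, ΣY² = 875, ΣXY = 1786
nΣXY − ΣXΣY = 10716 − 11055 = -339
nΣX² − (ΣX)² = 27894 − 27225 = 669; nΣY² − (ΣY)² = 5250 − 4489 = 761
r = -339 / √(669 × 761) = -339 / 713.5187 ≈ -0.475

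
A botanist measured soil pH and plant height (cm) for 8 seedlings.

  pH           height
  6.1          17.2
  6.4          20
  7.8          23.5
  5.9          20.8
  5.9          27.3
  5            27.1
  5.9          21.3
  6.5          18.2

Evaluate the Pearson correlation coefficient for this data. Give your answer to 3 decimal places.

n = 8, Σx = 49.5, Σy = 175.4, Σx² = 310.69, Σy² = 3945.36, Σxy = 1079.48
nΣxy − ΣxΣy = 8635.84 − 8682.3 = -46.46
nΣx² − (Σx)² = 2485.52 − 2450.25 = 35.27; nΣy² − (Σy)² = 31562.88 − 30765.16 = 797.72
r = -46.46 / √(35.27 × 797.72) = -46.46 / 167.7367 ≈ -0.277

-0.277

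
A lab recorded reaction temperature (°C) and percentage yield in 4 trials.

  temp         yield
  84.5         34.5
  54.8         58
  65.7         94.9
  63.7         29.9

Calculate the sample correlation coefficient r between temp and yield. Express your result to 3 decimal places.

-0.327

n = 4, Σx = 268.7, Σy = 217.3, Σx² = 18517.47, Σy² = 14454.27, Σxy = 14233.21
nΣxy − ΣxΣy = 56932.84 − 58388.51 = -1455.67
nΣx² − (Σx)² = 74069.88 − 72199.69 = 1870.19; nΣy² − (Σy)² = 57817.08 − 47219.29 = 10597.79
r = -1455.67 / √(1870.19 × 10597.79) = -1455.67 / 4451.9525 ≈ -0.327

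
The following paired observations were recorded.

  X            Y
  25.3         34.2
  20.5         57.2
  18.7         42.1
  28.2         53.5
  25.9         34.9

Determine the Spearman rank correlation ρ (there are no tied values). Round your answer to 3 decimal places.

Rank X: 3, 2, 1, 5, 4
Rank Y: 1, 5, 3, 4, 2
d = rank(X) − rank(Y): 2, -3, -2, 1, 2; Σd² = 22
ρ = 1 − 6Σd² / [n(n²−1)] = 1 − 6×22 / (5×24) = 1 − 132/120 ≈ -0.100

-0.100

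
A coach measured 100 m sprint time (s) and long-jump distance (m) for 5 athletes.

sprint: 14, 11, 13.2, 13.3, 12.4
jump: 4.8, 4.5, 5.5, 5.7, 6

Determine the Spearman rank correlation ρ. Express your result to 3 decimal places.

0.100

Rank sprint: 5, 1, 3, 4, 2
Rank jump: 2, 1, 3, 4, 5
d = rank(sprint) − rank(jump): 3, 0, 0, 0, -3; Σd² = 18
ρ = 1 − 6Σd² / [n(n²−1)] = 1 − 6×18 / (5×24) = 1 − 108/120 ≈ 0.100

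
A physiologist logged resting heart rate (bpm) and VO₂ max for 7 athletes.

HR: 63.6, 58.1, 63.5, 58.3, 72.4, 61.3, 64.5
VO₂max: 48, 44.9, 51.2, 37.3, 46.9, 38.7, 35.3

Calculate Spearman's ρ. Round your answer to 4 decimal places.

Rank HR: 5, 1, 4, 2, 7, 3, 6
Rank VO₂max: 6, 4, 7, 2, 5, 3, 1
d = rank(HR) − rank(VO₂max): -1, -3, -3, 0, 2, 0, 5; Σd² = 48
ρ = 1 − 6Σd² / [n(n²−1)] = 1 − 6×48 / (7×48) = 1 − 288/336 ≈ 0.1429

0.1429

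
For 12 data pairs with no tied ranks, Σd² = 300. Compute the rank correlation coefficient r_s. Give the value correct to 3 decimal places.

ρ = 1 − 6Σd² / [n(n²−1)] = 1 − 6×300 / (12×143)
  = 1 − 1800/1716 = 1 − 1.0490 ≈ -0.049

-0.049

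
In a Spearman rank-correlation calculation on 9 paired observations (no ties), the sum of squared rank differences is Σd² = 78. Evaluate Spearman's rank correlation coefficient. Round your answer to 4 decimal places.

0.3500

ρ = 1 − 6Σd² / [n(n²−1)] = 1 − 6×78 / (9×80)
  = 1 − 468/720 = 1 − 0.65000 ≈ 0.3500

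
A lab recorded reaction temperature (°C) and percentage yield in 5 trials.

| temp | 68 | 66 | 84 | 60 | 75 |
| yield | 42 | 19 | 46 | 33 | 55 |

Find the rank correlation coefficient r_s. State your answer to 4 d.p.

0.8000

Rank temp: 3, 2, 5, 1, 4
Rank yield: 3, 1, 4, 2, 5
d = rank(temp) − rank(yield): 0, 1, 1, -1, -1; Σd² = 4
ρ = 1 − 6Σd² / [n(n²−1)] = 1 − 6×4 / (5×24) = 1 − 24/120 ≈ 0.8000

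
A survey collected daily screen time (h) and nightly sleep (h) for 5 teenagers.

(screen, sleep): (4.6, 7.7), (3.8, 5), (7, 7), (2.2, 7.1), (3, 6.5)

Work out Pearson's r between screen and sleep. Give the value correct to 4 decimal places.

0.1786

n = 5, Σx = 20.6, Σy = 33.3, Σx² = 98.44, Σy² = 225.95, Σxy = 138.54
nΣxy − ΣxΣy = 692.7 − 685.98 = 6.72
nΣx² − (Σx)² = 492.2 − 424.36 = 67.84; nΣy² − (Σy)² = 1129.75 − 1108.89 = 20.86
r = 6.72 / √(67.84 × 20.86) = 6.72 / 37.6184 ≈ 0.1786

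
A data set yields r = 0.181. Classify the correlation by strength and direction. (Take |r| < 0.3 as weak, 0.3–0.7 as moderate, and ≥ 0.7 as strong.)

weak positive

r = 0.181 > 0 so the relationship is positive.
|r| = 0.181, which falls in the weak range.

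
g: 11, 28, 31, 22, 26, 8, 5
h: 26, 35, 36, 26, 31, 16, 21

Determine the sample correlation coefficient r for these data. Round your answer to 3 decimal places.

0.909

n = 7, Σg = 131, Σh = 191, Σg² = 3115, Σh² = 5531, Σgh = 3993
nΣgh − ΣgΣh = 27951 − 25021 = 2930
nΣg² − (Σg)² = 21805 − 17161 = 4644; nΣh² − (Σh)² = 38717 − 36481 = 2236
r = 2930 / √(4644 × 2236) = 2930 / 3222.4190 ≈ 0.909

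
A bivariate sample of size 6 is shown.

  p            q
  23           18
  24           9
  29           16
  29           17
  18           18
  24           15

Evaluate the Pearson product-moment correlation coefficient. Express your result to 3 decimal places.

-0.107

n = 6, Σp = 147, Σq = 93, Σp² = 3687, Σq² = 1499, Σpq = 2271
nΣpq − ΣpΣq = 13626 − 13671 = -45
nΣp² − (Σp)² = 22122 − 21609 = 513; nΣq² − (Σq)² = 8994 − 8649 = 345
r = -45 / √(513 × 345) = -45 / 420.6959 ≈ -0.107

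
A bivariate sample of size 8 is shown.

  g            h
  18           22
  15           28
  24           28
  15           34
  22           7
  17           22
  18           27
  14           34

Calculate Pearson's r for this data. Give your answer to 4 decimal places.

n = 8, Σg = 143, Σh = 202, Σg² = 2643, Σh² = 5626, Σgh = 3488
nΣgh − ΣgΣh = 27904 − 28886 = -982
nΣg² − (Σg)² = 21144 − 20449 = 695; nΣh² − (Σh)² = 45008 − 40804 = 4204
r = -982 / √(695 × 4204) = -982 / 1709.3215 ≈ -0.5745

-0.5745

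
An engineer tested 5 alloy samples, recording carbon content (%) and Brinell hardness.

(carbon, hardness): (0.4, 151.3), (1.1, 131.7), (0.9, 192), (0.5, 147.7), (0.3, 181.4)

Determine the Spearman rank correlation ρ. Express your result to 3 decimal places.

-0.400

Rank carbon: 2, 5, 4, 3, 1
Rank hardness: 3, 1, 5, 2, 4
d = rank(carbon) − rank(hardness): -1, 4, -1, 1, -3; Σd² = 28
ρ = 1 − 6Σd² / [n(n²−1)] = 1 − 6×28 / (5×24) = 1 − 168/120 ≈ -0.400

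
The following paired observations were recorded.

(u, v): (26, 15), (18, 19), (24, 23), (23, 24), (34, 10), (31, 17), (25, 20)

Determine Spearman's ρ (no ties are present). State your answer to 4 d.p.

-0.7500

Rank u: 5, 1, 3, 2, 7, 6, 4
Rank v: 2, 4, 6, 7, 1, 3, 5
d = rank(u) − rank(v): 3, -3, -3, -5, 6, 3, -1; Σd² = 98
ρ = 1 − 6Σd² / [n(n²−1)] = 1 − 6×98 / (7×48) = 1 − 588/336 ≈ -0.7500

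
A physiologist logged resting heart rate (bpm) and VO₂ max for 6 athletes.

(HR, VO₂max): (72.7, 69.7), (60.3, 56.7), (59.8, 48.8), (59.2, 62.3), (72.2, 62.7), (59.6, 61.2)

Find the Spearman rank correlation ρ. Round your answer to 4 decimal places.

0.4857

Rank HR: 6, 4, 3, 1, 5, 2
Rank VO₂max: 6, 2, 1, 4, 5, 3
d = rank(HR) − rank(VO₂max): 0, 2, 2, -3, 0, -1; Σd² = 18
ρ = 1 − 6Σd² / [n(n²−1)] = 1 − 6×18 / (6×35) = 1 − 108/210 ≈ 0.4857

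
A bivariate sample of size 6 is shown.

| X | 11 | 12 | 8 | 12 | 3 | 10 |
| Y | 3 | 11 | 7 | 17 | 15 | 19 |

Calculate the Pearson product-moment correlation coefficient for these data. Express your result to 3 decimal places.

n = 6, ΣX = 56, ΣY = 72, ΣX² = 582, ΣY² = 1054, ΣXY = 660
nΣXY − ΣXΣY = 3960 − 4032 = -72
nΣX² − (ΣX)² = 3492 − 3136 = 356; nΣY² − (ΣY)² = 6324 − 5184 = 1140
r = -72 / √(356 × 1140) = -72 / 637.0557 ≈ -0.113

-0.113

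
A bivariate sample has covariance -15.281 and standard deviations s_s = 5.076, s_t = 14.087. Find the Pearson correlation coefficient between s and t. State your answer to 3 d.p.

r = Cov(s,t) / (s_s · s_t) = -15.281 / (5.076 × 14.087)
  = -15.281 / 71.5056 ≈ -0.214

-0.214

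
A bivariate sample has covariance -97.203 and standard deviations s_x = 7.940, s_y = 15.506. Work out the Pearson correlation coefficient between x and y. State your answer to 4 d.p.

r = Cov(x,y) / (s_x · s_y) = -97.203 / (7.940 × 15.506)
  = -97.203 / 123.1176 ≈ -0.7895

-0.7895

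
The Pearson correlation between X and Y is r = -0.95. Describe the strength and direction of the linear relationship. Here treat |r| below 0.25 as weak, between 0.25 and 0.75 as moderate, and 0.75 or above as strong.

strong negative

r = -0.95 < 0 so the relationship is negative.
|r| = 0.95, which falls in the strong range.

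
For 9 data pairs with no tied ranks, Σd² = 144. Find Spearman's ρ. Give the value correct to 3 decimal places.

-0.200

ρ = 1 − 6Σd² / [n(n²−1)] = 1 − 6×144 / (9×80)
  = 1 − 864/720 = 1 − 1.2000 ≈ -0.200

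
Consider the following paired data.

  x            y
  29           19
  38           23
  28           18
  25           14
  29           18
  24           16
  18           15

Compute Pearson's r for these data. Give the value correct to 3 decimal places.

n = 7, Σx = 191, Σy = 123, Σx² = 5435, Σy² = 2215, Σxy = 3455
nΣxy − ΣxΣy = 24185 − 23493 = 692
nΣx² − (Σx)² = 38045 − 36481 = 1564; nΣy² − (Σy)² = 15505 − 15129 = 376
r = 692 / √(1564 × 376) = 692 / 766.8533 ≈ 0.902

0.902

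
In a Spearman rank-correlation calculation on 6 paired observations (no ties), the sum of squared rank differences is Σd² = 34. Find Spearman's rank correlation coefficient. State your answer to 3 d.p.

0.029

ρ = 1 − 6Σd² / [n(n²−1)] = 1 − 6×34 / (6×35)
  = 1 − 204/210 = 1 − 0.9714 ≈ 0.029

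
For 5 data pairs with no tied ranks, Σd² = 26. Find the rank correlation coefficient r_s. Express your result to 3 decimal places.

-0.300

ρ = 1 − 6Σd² / [n(n²−1)] = 1 − 6×26 / (5×24)
  = 1 − 156/120 = 1 − 1.3000 ≈ -0.300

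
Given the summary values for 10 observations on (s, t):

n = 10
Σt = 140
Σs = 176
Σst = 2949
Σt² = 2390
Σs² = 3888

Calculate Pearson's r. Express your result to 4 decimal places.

0.8319

r = (nΣst − ΣsΣt) / √[(nΣs² − (Σs)²)(nΣt² − (Σt)²)]
Numerator: 10×2949 − 176×140 = 4850
Denominator: √[(38880 − 30976)(23900 − 19600)] = √[7904 × 4300] = 5829.8542
r = 4850 / 5829.8542 ≈ 0.8319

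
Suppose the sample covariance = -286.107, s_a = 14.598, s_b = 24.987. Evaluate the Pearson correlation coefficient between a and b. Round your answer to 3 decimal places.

-0.784

r = Cov(a,b) / (s_a · s_b) = -286.107 / (14.598 × 24.987)
  = -286.107 / 364.7602 ≈ -0.784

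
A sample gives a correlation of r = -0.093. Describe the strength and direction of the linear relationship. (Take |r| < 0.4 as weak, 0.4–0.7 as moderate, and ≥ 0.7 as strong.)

weak negative

r = -0.093 < 0 so the relationship is negative.
|r| = 0.093, which falls in the weak range.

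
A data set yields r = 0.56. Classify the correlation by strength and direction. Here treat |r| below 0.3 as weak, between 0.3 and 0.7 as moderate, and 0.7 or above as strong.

moderate positive

r = 0.56 > 0 so the relationship is positive.
|r| = 0.56, which falls in the moderate range.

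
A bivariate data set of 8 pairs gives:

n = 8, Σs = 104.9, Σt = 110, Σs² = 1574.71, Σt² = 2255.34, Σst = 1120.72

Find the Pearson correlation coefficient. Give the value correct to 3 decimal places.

r = (nΣst − ΣsΣt) / √[(nΣs² − (Σs)²)(nΣt² − (Σt)²)]
Numerator: 8×1120.72 − 104.9×110 = -2573.24
Denominator: √[(12597.68 − 11004.01)(18042.72 − 12100)] = √[1593.67 × 5942.72] = 3077.4559
r = -2573.24 / 3077.4559 ≈ -0.836

-0.836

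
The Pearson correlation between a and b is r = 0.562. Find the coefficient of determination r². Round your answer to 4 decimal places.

r² = (0.562)² = 0.3158

0.3158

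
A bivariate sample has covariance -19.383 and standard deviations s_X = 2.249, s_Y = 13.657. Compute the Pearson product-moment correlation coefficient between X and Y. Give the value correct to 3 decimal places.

-0.631

r = Cov(X,Y) / (s_X · s_Y) = -19.383 / (2.249 × 13.657)
  = -19.383 / 30.7146 ≈ -0.631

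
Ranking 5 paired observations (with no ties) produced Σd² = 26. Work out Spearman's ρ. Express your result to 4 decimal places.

ρ = 1 − 6Σd² / [n(n²−1)] = 1 − 6×26 / (5×24)
  = 1 − 156/120 = 1 − 1.30000 ≈ -0.3000

-0.3000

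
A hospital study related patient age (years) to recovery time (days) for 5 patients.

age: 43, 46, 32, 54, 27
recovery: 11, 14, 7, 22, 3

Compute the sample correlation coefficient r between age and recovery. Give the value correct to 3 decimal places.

0.976

n = 5, Σx = 202, Σy = 57, Σx² = 8634, Σy² = 859, Σxy = 2610
nΣxy − ΣxΣy = 13050 − 11514 = 1536
nΣx² − (Σx)² = 43170 − 40804 = 2366; nΣy² − (Σy)² = 4295 − 3249 = 1046
r = 1536 / √(2366 × 1046) = 1536 / 1573.1611 ≈ 0.976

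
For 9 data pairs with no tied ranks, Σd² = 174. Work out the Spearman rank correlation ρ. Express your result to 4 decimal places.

-0.4500

ρ = 1 − 6Σd² / [n(n²−1)] = 1 − 6×174 / (9×80)
  = 1 − 1044/720 = 1 − 1.45000 ≈ -0.4500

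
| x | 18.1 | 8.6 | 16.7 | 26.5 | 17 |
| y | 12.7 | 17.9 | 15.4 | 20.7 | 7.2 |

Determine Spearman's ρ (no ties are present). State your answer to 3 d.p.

Rank x: 4, 1, 2, 5, 3
Rank y: 2, 4, 3, 5, 1
d = rank(x) − rank(y): 2, -3, -1, 0, 2; Σd² = 18
ρ = 1 − 6Σd² / [n(n²−1)] = 1 − 6×18 / (5×24) = 1 − 108/120 ≈ 0.100

0.100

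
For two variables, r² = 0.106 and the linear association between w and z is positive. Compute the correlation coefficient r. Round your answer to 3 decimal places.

|r| = √0.106 = 0.326
The association is positive, so r = 0.326.

0.326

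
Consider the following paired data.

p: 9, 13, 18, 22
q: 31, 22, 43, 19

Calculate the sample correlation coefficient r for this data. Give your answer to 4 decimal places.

n = 4, Σp = 62, Σq = 115, Σp² = 1058, Σq² = 3655, Σpq = 1757
nΣpq − ΣpΣq = 7028 − 7130 = -102
nΣp² − (Σp)² = 4232 − 3844 = 388; nΣq² − (Σq)² = 14620 − 13225 = 1395
r = -102 / √(388 × 1395) = -102 / 735.7037 ≈ -0.1386

-0.1386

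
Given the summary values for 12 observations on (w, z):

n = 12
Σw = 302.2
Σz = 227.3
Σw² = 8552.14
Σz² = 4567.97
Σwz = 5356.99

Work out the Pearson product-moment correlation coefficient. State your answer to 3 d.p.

-0.738

r = (nΣwz − ΣwΣz) / √[(nΣw² − (Σw)²)(nΣz² − (Σz)²)]
Numerator: 12×5356.99 − 302.2×227.3 = -4406.18
Denominator: √[(102625.68 − 91324.84)(54815.64 − 51665.29)] = √[11300.84 × 3150.35] = 5966.7077
r = -4406.18 / 5966.7077 ≈ -0.738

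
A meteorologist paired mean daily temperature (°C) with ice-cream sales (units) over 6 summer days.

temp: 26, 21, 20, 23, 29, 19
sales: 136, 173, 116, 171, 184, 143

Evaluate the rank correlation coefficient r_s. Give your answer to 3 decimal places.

Rank temp: 5, 3, 2, 4, 6, 1
Rank sales: 2, 5, 1, 4, 6, 3
d = rank(temp) − rank(sales): 3, -2, 1, 0, 0, -2; Σd² = 18
ρ = 1 − 6Σd² / [n(n²−1)] = 1 − 6×18 / (6×35) = 1 − 108/210 ≈ 0.486

0.486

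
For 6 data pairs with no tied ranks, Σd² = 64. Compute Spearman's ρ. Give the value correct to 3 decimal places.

ρ = 1 − 6Σd² / [n(n²−1)] = 1 − 6×64 / (6×35)
  = 1 − 384/210 = 1 − 1.8286 ≈ -0.829

-0.829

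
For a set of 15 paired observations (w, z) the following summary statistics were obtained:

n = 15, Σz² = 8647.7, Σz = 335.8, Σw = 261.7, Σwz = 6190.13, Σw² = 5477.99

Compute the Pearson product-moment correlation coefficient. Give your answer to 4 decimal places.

r = (nΣwz − ΣwΣz) / √[(nΣw² − (Σw)²)(nΣz² − (Σz)²)]
Numerator: 15×6190.13 − 261.7×335.8 = 4973.09
Denominator: √[(82169.85 − 68486.89)(129715.5 − 112761.64)] = √[13682.96 × 16953.86] = 15230.8565
r = 4973.09 / 15230.8565 ≈ 0.3265

0.3265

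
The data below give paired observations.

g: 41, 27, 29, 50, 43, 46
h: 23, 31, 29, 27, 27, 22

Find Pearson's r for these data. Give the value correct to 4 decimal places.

n = 6, Σg = 236, Σh = 159, Σg² = 9716, Σh² = 4273, Σgh = 6144
nΣgh − ΣgΣh = 36864 − 37524 = -660
nΣg² − (Σg)² = 58296 − 55696 = 2600; nΣh² − (Σh)² = 25638 − 25281 = 357
r = -660 / √(2600 × 357) = -660 / 963.4314 ≈ -0.6851

-0.6851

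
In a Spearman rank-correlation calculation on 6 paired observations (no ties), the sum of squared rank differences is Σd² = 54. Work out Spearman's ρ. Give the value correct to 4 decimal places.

ρ = 1 − 6Σd² / [n(n²−1)] = 1 − 6×54 / (6×35)
  = 1 − 324/210 = 1 − 1.54286 ≈ -0.5429

-0.5429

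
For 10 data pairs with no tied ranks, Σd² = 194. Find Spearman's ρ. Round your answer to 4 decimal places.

ρ = 1 − 6Σd² / [n(n²−1)] = 1 − 6×194 / (10×99)
  = 1 − 1164/990 = 1 − 1.17576 ≈ -0.1758

-0.1758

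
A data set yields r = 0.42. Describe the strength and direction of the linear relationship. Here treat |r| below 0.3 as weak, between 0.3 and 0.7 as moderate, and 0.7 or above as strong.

r = 0.42 > 0 so the relationship is positive.
|r| = 0.42, which falls in the moderate range.

moderate positive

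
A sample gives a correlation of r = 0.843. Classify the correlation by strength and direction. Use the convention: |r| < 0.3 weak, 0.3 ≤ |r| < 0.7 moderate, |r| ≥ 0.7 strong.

r = 0.843 > 0 so the relationship is positive.
|r| = 0.843, which falls in the strong range.

strong positive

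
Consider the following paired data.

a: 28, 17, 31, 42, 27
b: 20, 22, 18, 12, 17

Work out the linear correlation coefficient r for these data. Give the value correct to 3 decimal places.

n = 5, Σa = 145, Σb = 89, Σa² = 4527, Σb² = 1641, Σab = 2455
nΣab − ΣaΣb = 12275 − 12905 = -630
nΣa² − (Σa)² = 22635 − 21025 = 1610; nΣb² − (Σb)² = 8205 − 7921 = 284
r = -630 / √(1610 × 284) = -630 / 676.1952 ≈ -0.932

-0.932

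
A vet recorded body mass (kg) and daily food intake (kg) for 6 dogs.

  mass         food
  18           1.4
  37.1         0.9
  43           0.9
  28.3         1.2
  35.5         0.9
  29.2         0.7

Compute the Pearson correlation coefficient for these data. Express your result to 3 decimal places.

-0.680

n = 6, Σx = 191.1, Σy = 6, Σx² = 6463.19, Σy² = 6.32, Σxy = 183.64
nΣxy − ΣxΣy = 1101.84 − 1146.6 = -44.76
nΣx² − (Σx)² = 38779.14 − 36519.21 = 2259.93; nΣy² − (Σy)² = 37.92 − 36 = 1.92
r = -44.76 / √(2259.93 × 1.92) = -44.76 / 65.8716 ≈ -0.680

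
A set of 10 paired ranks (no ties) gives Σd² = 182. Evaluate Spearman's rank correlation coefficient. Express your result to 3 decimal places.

ρ = 1 − 6Σd² / [n(n²−1)] = 1 − 6×182 / (10×99)
  = 1 − 1092/990 = 1 − 1.1030 ≈ -0.103

-0.103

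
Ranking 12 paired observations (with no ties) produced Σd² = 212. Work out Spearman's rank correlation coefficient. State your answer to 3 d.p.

ρ = 1 − 6Σd² / [n(n²−1)] = 1 − 6×212 / (12×143)
  = 1 − 1272/1716 = 1 − 0.7413 ≈ 0.259

0.259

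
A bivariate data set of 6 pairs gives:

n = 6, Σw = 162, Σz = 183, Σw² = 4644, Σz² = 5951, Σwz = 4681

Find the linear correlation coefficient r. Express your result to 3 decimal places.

r = (nΣwz − ΣwΣz) / √[(nΣw² − (Σw)²)(nΣz² − (Σz)²)]
Numerator: 6×4681 − 162×183 = -1560
Denominator: √[(27864 − 26244)(35706 − 33489)] = √[1620 × 2217] = 1895.1359
r = -1560 / 1895.1359 ≈ -0.823

-0.823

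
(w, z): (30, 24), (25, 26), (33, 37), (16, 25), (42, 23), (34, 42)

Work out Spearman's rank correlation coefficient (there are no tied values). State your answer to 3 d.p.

-0.029

Rank w: 3, 2, 4, 1, 6, 5
Rank z: 2, 4, 5, 3, 1, 6
d = rank(w) − rank(z): 1, -2, -1, -2, 5, -1; Σd² = 36
ρ = 1 − 6Σd² / [n(n²−1)] = 1 − 6×36 / (6×35) = 1 − 216/210 ≈ -0.029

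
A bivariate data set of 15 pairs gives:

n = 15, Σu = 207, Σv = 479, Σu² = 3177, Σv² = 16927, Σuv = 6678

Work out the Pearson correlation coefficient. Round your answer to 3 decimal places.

r = (nΣuv − ΣuΣv) / √[(nΣu² − (Σu)²)(nΣv² − (Σv)²)]
Numerator: 15×6678 − 207×479 = 1017
Denominator: √[(47655 − 42849)(253905 − 229441)] = √[4806 × 24464] = 10843.1538
r = 1017 / 10843.1538 ≈ 0.094

0.094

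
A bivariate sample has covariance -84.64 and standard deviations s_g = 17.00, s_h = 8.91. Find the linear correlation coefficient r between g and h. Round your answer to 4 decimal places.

-0.5588

r = Cov(g,h) / (s_g · s_h) = -84.64 / (17.00 × 8.91)
  = -84.64 / 151.4700 ≈ -0.5588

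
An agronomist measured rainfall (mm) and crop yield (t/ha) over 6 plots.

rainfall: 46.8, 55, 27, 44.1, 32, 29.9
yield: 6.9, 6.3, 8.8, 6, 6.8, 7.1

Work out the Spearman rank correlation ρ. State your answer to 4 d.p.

Rank rainfall: 5, 6, 1, 4, 3, 2
Rank yield: 4, 2, 6, 1, 3, 5
d = rank(rainfall) − rank(yield): 1, 4, -5, 3, 0, -3; Σd² = 60
ρ = 1 − 6Σd² / [n(n²−1)] = 1 − 6×60 / (6×35) = 1 − 360/210 ≈ -0.7143

-0.7143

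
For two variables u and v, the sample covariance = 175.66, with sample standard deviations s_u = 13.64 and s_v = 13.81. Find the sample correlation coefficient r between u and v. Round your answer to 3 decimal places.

r = Cov(u,v) / (s_u · s_v) = 175.66 / (13.64 × 13.81)
  = 175.66 / 188.3684 ≈ 0.933

0.933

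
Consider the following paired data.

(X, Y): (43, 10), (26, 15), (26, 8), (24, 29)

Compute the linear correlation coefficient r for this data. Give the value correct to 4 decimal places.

n = 4, ΣX = 119, ΣY = 62, ΣX² = 3777, ΣY² = 1230, ΣXY = 1724
nΣXY − ΣXΣY = 6896 − 7378 = -482
nΣX² − (ΣX)² = 15108 − 14161 = 947; nΣY² − (ΣY)² = 4920 − 3844 = 1076
r = -482 / √(947 × 1076) = -482 / 1009.4414 ≈ -0.4775

-0.4775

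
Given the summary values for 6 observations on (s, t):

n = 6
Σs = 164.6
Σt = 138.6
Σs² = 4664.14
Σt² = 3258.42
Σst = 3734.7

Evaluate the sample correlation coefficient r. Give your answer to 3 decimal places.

-0.736

r = (nΣst − ΣsΣt) / √[(nΣs² − (Σs)²)(nΣt² − (Σt)²)]
Numerator: 6×3734.7 − 164.6×138.6 = -405.36
Denominator: √[(27984.84 − 27093.16)(19550.52 − 19209.96)] = √[891.68 × 340.56] = 551.0631
r = -405.36 / 551.0631 ≈ -0.736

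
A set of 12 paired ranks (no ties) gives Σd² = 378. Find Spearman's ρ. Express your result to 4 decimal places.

-0.3217

ρ = 1 − 6Σd² / [n(n²−1)] = 1 − 6×378 / (12×143)
  = 1 − 2268/1716 = 1 − 1.32168 ≈ -0.3217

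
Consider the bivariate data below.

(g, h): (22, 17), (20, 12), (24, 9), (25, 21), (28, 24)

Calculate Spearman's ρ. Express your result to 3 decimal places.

0.700

Rank g: 2, 1, 3, 4, 5
Rank h: 3, 2, 1, 4, 5
d = rank(g) − rank(h): -1, -1, 2, 0, 0; Σd² = 6
ρ = 1 − 6Σd² / [n(n²−1)] = 1 − 6×6 / (5×24) = 1 − 36/120 ≈ 0.700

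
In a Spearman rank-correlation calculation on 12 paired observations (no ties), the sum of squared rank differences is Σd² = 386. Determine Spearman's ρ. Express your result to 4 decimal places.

-0.3497

ρ = 1 − 6Σd² / [n(n²−1)] = 1 − 6×386 / (12×143)
  = 1 − 2316/1716 = 1 − 1.34965 ≈ -0.3497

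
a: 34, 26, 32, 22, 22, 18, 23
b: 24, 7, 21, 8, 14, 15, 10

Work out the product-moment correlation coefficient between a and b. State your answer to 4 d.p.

n = 7, Σa = 177, Σb = 99, Σa² = 4677, Σb² = 1651, Σab = 2654
nΣab − ΣaΣb = 18578 − 17523 = 1055
nΣa² − (Σa)² = 32739 − 31329 = 1410; nΣb² − (Σb)² = 11557 − 9801 = 1756
r = 1055 / √(1410 × 1756) = 1055 / 1573.5184 ≈ 0.6705

0.6705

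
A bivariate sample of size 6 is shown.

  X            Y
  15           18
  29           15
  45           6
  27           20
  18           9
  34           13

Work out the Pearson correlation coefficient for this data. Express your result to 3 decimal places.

n = 6, ΣX = 168, ΣY = 81, ΣX² = 5300, ΣY² = 1235, ΣXY = 2119
nΣXY − ΣXΣY = 12714 − 13608 = -894
nΣX² − (ΣX)² = 31800 − 28224 = 3576; nΣY² − (ΣY)² = 7410 − 6561 = 849
r = -894 / √(3576 × 849) = -894 / 1742.4190 ≈ -0.513

-0.513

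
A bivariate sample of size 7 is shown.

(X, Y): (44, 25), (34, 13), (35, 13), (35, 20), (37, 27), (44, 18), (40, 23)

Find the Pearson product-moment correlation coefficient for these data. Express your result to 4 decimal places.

0.4665

n = 7, ΣX = 269, ΣY = 139, ΣX² = 10447, ΣY² = 2945, ΣXY = 5408
nΣXY − ΣXΣY = 37856 − 37391 = 465
nΣX² − (ΣX)² = 73129 − 72361 = 768; nΣY² − (ΣY)² = 20615 − 19321 = 1294
r = 465 / √(768 × 1294) = 465 / 996.8912 ≈ 0.4665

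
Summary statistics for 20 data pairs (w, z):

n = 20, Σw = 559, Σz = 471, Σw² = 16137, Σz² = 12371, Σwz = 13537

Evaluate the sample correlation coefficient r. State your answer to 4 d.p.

0.4600

r = (nΣwz − ΣwΣz) / √[(nΣw² − (Σw)²)(nΣz² − (Σz)²)]
Numerator: 20×13537 − 559×471 = 7451
Denominator: √[(322740 − 312481)(247420 − 221841)] = √[10259 × 25579] = 16199.2272
r = 7451 / 16199.2272 ≈ 0.4600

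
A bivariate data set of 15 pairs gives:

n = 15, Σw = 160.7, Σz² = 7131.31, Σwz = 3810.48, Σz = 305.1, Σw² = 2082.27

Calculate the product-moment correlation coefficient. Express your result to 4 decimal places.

0.9378

r = (nΣwz − ΣwΣz) / √[(nΣw² − (Σw)²)(nΣz² − (Σz)²)]
Numerator: 15×3810.48 − 160.7×305.1 = 8127.63
Denominator: √[(31234.05 − 25824.49)(106969.65 − 93086.01)] = √[5409.56 × 13883.64] = 8666.2785
r = 8127.63 / 8666.2785 ≈ 0.9378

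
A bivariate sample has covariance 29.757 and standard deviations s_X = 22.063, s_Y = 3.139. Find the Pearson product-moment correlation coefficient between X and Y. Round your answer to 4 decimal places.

r = Cov(X,Y) / (s_X · s_Y) = 29.757 / (22.063 × 3.139)
  = 29.757 / 69.2558 ≈ 0.4297

0.4297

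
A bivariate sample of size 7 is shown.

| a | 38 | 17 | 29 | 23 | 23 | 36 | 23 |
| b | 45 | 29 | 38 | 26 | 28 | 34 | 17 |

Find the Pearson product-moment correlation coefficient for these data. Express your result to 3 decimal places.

n = 7, Σa = 189, Σb = 217, Σa² = 5457, Σb² = 7215, Σab = 6162
nΣab − ΣaΣb = 43134 − 41013 = 2121
nΣa² − (Σa)² = 38199 − 35721 = 2478; nΣb² − (Σb)² = 50505 − 47089 = 3416
r = 2121 / √(2478 × 3416) = 2121 / 2909.4412 ≈ 0.729

0.729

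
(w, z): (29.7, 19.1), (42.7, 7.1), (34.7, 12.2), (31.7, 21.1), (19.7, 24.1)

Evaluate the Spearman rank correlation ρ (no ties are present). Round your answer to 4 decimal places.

-0.9000

Rank w: 2, 5, 4, 3, 1
Rank z: 3, 1, 2, 4, 5
d = rank(w) − rank(z): -1, 4, 2, -1, -4; Σd² = 38
ρ = 1 − 6Σd² / [n(n²−1)] = 1 − 6×38 / (5×24) = 1 − 228/120 ≈ -0.9000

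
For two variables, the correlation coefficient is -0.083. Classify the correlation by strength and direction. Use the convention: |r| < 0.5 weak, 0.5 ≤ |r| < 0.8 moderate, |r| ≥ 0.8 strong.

weak negative

r = -0.083 < 0 so the relationship is negative.
|r| = 0.083, which falls in the weak range.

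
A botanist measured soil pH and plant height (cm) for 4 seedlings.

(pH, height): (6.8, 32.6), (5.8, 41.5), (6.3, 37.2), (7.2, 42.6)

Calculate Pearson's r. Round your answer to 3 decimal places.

-0.089

n = 4, Σx = 26.1, Σy = 153.9, Σx² = 171.41, Σy² = 5983.61, Σxy = 1003.46
nΣxy − ΣxΣy = 4013.84 − 4016.79 = -2.95
nΣx² − (Σx)² = 685.64 − 681.21 = 4.43; nΣy² − (Σy)² = 23934.44 − 23685.21 = 249.23
r = -2.95 / √(4.43 × 249.23) = -2.95 / 33.2278 ≈ -0.089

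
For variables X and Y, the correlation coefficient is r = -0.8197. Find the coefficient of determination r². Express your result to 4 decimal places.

0.6719

r² = (-0.8197)² = 0.6719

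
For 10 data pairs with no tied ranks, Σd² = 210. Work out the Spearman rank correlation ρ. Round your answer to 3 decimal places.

-0.273

ρ = 1 − 6Σd² / [n(n²−1)] = 1 − 6×210 / (10×99)
  = 1 − 1260/990 = 1 − 1.2727 ≈ -0.273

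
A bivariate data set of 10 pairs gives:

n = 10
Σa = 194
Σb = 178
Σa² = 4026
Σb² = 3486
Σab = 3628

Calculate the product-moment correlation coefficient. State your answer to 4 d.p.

0.6055

r = (nΣab − ΣaΣb) / √[(nΣa² − (Σa)²)(nΣb² − (Σb)²)]
Numerator: 10×3628 − 194×178 = 1748
Denominator: √[(40260 − 37636)(34860 − 31684)] = √[2624 × 3176] = 2886.8363
r = 1748 / 2886.8363 ≈ 0.6055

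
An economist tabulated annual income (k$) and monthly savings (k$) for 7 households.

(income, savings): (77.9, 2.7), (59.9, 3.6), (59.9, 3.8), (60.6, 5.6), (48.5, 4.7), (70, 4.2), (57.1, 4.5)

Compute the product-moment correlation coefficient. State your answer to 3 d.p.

-0.615

n = 7, Σx = 433.9, Σy = 29.1, Σx² = 27429.45, Σy² = 126.03, Σxy = 1771.85
nΣxy − ΣxΣy = 12402.95 − 12626.49 = -223.54
nΣx² − (Σx)² = 192006.15 − 188269.21 = 3736.94; nΣy² − (Σy)² = 882.21 − 846.81 = 35.4
r = -223.54 / √(3736.94 × 35.4) = -223.54 / 363.7137 ≈ -0.615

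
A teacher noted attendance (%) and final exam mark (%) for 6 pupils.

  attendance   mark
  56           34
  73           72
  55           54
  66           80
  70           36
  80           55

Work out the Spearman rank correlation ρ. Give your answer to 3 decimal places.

Rank attendance: 2, 5, 1, 3, 4, 6
Rank mark: 1, 5, 3, 6, 2, 4
d = rank(attendance) − rank(mark): 1, 0, -2, -3, 2, 2; Σd² = 22
ρ = 1 − 6Σd² / [n(n²−1)] = 1 − 6×22 / (6×35) = 1 − 132/210 ≈ 0.371

0.371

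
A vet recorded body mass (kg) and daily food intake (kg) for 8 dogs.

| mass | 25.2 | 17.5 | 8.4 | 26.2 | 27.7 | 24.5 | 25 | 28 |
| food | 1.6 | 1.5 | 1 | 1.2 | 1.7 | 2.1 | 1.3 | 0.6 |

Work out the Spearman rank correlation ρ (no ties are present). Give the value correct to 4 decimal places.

Rank mass: 5, 2, 1, 6, 7, 3, 4, 8
Rank food: 6, 5, 2, 3, 7, 8, 4, 1
d = rank(mass) − rank(food): -1, -3, -1, 3, 0, -5, 0, 7; Σd² = 94
ρ = 1 − 6Σd² / [n(n²−1)] = 1 − 6×94 / (8×63) = 1 − 564/504 ≈ -0.1190

-0.1190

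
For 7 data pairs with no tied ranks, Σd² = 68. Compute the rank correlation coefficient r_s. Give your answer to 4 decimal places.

ρ = 1 − 6Σd² / [n(n²−1)] = 1 − 6×68 / (7×48)
  = 1 − 408/336 = 1 − 1.21429 ≈ -0.2143

-0.2143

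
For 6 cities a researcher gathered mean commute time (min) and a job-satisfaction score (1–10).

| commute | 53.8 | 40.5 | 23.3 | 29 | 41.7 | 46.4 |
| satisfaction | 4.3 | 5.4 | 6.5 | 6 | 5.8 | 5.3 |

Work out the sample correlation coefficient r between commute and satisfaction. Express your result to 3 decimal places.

n = 6, Σx = 234.7, Σy = 33.3, Σx² = 9810.43, Σy² = 187.63, Σxy = 1263.27
nΣxy − ΣxΣy = 7579.62 − 7815.51 = -235.89
nΣx² − (Σx)² = 58862.58 − 55084.09 = 3778.49; nΣy² − (Σy)² = 1125.78 − 1108.89 = 16.89
r = -235.89 / √(3778.49 × 16.89) = -235.89 / 252.6236 ≈ -0.934

-0.934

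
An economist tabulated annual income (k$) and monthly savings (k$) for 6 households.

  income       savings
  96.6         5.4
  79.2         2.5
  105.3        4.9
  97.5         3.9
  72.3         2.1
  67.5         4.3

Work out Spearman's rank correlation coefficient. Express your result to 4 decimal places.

0.4286

Rank income: 4, 3, 6, 5, 2, 1
Rank savings: 6, 2, 5, 3, 1, 4
d = rank(income) − rank(savings): -2, 1, 1, 2, 1, -3; Σd² = 20
ρ = 1 − 6Σd² / [n(n²−1)] = 1 − 6×20 / (6×35) = 1 − 120/210 ≈ 0.4286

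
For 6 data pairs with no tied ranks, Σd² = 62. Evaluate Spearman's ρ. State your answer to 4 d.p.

ρ = 1 − 6Σd² / [n(n²−1)] = 1 − 6×62 / (6×35)
  = 1 − 372/210 = 1 − 1.77143 ≈ -0.7714

-0.7714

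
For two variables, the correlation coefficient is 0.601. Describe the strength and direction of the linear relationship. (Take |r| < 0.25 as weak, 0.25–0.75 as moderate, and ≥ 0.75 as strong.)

r = 0.601 > 0 so the relationship is positive.
|r| = 0.601, which falls in the moderate range.

moderate positive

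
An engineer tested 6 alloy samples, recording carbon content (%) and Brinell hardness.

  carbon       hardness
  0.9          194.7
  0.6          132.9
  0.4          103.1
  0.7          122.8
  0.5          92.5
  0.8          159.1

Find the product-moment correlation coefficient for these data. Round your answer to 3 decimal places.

n = 6, Σx = 3.9, Σy = 805.1, Σx² = 2.71, Σy² = 115149.01, Σxy = 555.7
nΣxy − ΣxΣy = 3334.2 − 3139.89 = 194.31
nΣx² − (Σx)² = 16.26 − 15.21 = 1.05; nΣy² − (Σy)² = 690894.06 − 648186.01 = 42708.05
r = 194.31 / √(1.05 × 42708.05) = 194.31 / 211.7627 ≈ 0.918

0.918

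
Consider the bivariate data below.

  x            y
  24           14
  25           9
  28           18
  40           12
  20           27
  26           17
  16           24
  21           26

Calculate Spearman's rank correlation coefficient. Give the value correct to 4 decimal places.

Rank x: 4, 5, 7, 8, 2, 6, 1, 3
Rank y: 3, 1, 5, 2, 8, 4, 6, 7
d = rank(x) − rank(y): 1, 4, 2, 6, -6, 2, -5, -4; Σd² = 138
ρ = 1 − 6Σd² / [n(n²−1)] = 1 − 6×138 / (8×63) = 1 − 828/504 ≈ -0.6429

-0.6429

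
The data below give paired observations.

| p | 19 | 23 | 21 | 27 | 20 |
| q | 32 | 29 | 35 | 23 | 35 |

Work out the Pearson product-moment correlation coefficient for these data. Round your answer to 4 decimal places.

-0.8977

n = 5, Σp = 110, Σq = 154, Σp² = 2460, Σq² = 4844, Σpq = 3331
nΣpq − ΣpΣq = 16655 − 16940 = -285
nΣp² − (Σp)² = 12300 − 12100 = 200; nΣq² − (Σq)² = 24220 − 23716 = 504
r = -285 / √(200 × 504) = -285 / 317.4902 ≈ -0.8977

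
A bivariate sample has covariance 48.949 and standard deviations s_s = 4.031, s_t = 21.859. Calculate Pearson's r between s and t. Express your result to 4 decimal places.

0.5555

r = Cov(s,t) / (s_s · s_t) = 48.949 / (4.031 × 21.859)
  = 48.949 / 88.1136 ≈ 0.5555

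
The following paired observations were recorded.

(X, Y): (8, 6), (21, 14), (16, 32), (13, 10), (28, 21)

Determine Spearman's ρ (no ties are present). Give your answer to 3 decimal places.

0.700

Rank X: 1, 4, 3, 2, 5
Rank Y: 1, 3, 5, 2, 4
d = rank(X) − rank(Y): 0, 1, -2, 0, 1; Σd² = 6
ρ = 1 − 6Σd² / [n(n²−1)] = 1 − 6×6 / (5×24) = 1 − 36/120 ≈ 0.700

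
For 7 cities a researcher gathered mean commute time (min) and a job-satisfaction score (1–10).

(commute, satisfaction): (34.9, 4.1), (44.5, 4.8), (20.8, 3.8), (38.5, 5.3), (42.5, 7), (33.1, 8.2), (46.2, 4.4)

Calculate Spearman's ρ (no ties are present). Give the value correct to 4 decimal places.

0.1429

Rank commute: 3, 6, 1, 4, 5, 2, 7
Rank satisfaction: 2, 4, 1, 5, 6, 7, 3
d = rank(commute) − rank(satisfaction): 1, 2, 0, -1, -1, -5, 4; Σd² = 48
ρ = 1 − 6Σd² / [n(n²−1)] = 1 − 6×48 / (7×48) = 1 − 288/336 ≈ 0.1429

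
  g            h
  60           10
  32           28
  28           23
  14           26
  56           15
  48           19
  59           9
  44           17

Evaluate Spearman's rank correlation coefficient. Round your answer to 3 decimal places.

-0.881

Rank g: 8, 3, 2, 1, 6, 5, 7, 4
Rank h: 2, 8, 6, 7, 3, 5, 1, 4
d = rank(g) − rank(h): 6, -5, -4, -6, 3, 0, 6, 0; Σd² = 158
ρ = 1 − 6Σd² / [n(n²−1)] = 1 − 6×158 / (8×63) = 1 − 948/504 ≈ -0.881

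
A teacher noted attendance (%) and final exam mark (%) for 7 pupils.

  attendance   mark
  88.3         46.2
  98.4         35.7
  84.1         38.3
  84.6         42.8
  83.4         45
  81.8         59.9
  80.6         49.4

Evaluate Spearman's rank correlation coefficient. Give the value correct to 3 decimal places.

Rank attendance: 6, 7, 4, 5, 3, 2, 1
Rank mark: 5, 1, 2, 3, 4, 7, 6
d = rank(attendance) − rank(mark): 1, 6, 2, 2, -1, -5, -5; Σd² = 96
ρ = 1 − 6Σd² / [n(n²−1)] = 1 − 6×96 / (7×48) = 1 − 576/336 ≈ -0.714

-0.714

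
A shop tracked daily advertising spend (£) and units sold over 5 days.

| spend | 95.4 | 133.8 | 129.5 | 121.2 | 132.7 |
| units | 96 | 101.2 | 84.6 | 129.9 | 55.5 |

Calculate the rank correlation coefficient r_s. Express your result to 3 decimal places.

-0.200

Rank spend: 1, 5, 3, 2, 4
Rank units: 3, 4, 2, 5, 1
d = rank(spend) − rank(units): -2, 1, 1, -3, 3; Σd² = 24
ρ = 1 − 6Σd² / [n(n²−1)] = 1 − 6×24 / (5×24) = 1 − 144/120 ≈ -0.200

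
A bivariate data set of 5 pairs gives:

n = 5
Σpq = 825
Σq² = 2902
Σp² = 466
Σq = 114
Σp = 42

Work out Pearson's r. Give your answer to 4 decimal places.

-0.7162

r = (nΣpq − ΣpΣq) / √[(nΣp² − (Σp)²)(nΣq² − (Σq)²)]
Numerator: 5×825 − 42×114 = -663
Denominator: √[(2330 − 1764)(14510 − 12996)] = √[566 × 1514] = 925.7019
r = -663 / 925.7019 ≈ -0.7162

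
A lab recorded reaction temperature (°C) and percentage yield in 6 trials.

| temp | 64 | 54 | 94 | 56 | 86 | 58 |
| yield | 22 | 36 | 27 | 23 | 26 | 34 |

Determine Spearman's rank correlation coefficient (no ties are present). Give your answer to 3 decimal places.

Rank temp: 4, 1, 6, 2, 5, 3
Rank yield: 1, 6, 4, 2, 3, 5
d = rank(temp) − rank(yield): 3, -5, 2, 0, 2, -2; Σd² = 46
ρ = 1 − 6Σd² / [n(n²−1)] = 1 − 6×46 / (6×35) = 1 − 276/210 ≈ -0.314

-0.314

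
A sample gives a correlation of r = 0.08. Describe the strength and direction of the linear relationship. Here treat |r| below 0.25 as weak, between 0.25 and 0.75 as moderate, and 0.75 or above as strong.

weak positive

r = 0.08 > 0 so the relationship is positive.
|r| = 0.08, which falls in the weak range.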